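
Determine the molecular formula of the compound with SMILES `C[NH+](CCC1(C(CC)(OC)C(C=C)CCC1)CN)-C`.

Heavy atoms from the SMILES: 16 C, 2 N, 1 O.
Implicit hydrogens by atom environment:
  8 × C: 2 H each → 16
  4 × C: 3 H each → 12
  2 × C: 1 H each → 2
  2 × C: no H
  1 × N: 2 H
  1 × N (charge +1): 1 H
  1 × O: no H
  Total hydrogens = 33.
Net charge +1.
Molecular formula: C16H33N2O+

C16H33N2O+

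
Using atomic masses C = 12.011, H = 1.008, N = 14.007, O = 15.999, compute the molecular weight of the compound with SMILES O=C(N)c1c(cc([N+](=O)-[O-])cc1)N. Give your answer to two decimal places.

181.15

Molecular formula: C7H7N3O3.
M = 7×12.011 + 7×1.008 + 3×14.007 + 3×15.999 = 181.15 g/mol.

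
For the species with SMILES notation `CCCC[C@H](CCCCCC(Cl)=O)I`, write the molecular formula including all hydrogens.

Heavy atoms from the SMILES: 11 C, 1 Cl, 1 I, 1 O.
Implicit hydrogens by atom environment:
  8 × C: 2 H each → 16
  1 × C: 3 H
  1 × C: 1 H
  1 × C: no H
  1 × Cl: no H
  1 × I: no H
  1 × O: no H
  Total hydrogens = 20.
Molecular formula: C11H20ClIO

C11H20ClIO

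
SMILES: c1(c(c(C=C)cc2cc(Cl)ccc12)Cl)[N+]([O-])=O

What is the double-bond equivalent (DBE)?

Molecular formula from the SMILES: C12H7Cl2NO2.
DoU = (2C + 2 + N − H − X)/2 = (2·12 + 2 + 1 − 7 − 2)/2 = 18/2 = 9.
(Structurally: 2 ring(s) + 7 π bond(s) = 9.)

9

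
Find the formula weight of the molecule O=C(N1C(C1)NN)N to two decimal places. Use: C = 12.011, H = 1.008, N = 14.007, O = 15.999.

Molecular formula: C3H8N4O.
M = 3×12.011 + 8×1.008 + 4×14.007 + 1×15.999 = 116.12 g/mol.

116.12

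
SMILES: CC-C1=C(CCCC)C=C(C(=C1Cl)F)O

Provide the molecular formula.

Heavy atoms from the SMILES: 12 C, 1 Cl, 1 F, 1 O.
Implicit hydrogens by atom environment:
  5 × C (aromatic): no H
  4 × C: 2 H each → 8
  2 × C: 3 H each → 6
  1 × C (aromatic): 1 H
  1 × Cl: no H
  1 × F: no H
  1 × O: 1 H
  Total hydrogens = 16.
Molecular formula: C12H16ClFO

C12H16ClFO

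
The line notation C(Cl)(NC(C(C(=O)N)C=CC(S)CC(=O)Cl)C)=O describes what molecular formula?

C10H14Cl2N2O3S

Heavy atoms from the SMILES: 10 C, 2 Cl, 2 N, 3 O, 1 S.
Implicit hydrogens by atom environment:
  5 × C: 1 H each → 5
  3 × C: no H
  3 × O: no H
  2 × Cl: no H
  1 × C: 3 H
  1 × C: 2 H
  1 × N: 2 H
  1 × N: 1 H
  1 × S: 1 H
  Total hydrogens = 14.
Molecular formula: C10H14Cl2N2O3S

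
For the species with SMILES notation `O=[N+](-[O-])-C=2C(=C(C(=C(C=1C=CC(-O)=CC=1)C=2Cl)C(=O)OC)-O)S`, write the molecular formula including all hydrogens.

Heavy atoms from the SMILES: 14 C, 1 Cl, 1 N, 6 O, 1 S.
Implicit hydrogens by atom environment:
  8 × C (aromatic): no H
  4 × C (aromatic): 1 H each → 4
  3 × O: no H
  2 × O: 1 H each → 2
  1 × C: 3 H
  1 × C: no H
  1 × Cl: no H
  1 × N (charge +1): no H
  1 × O (charge -1): no H
  1 × S: 1 H
  Total hydrogens = 10.
Molecular formula: C14H10ClNO6S

C14H10ClNO6S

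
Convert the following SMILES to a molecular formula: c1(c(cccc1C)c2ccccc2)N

Heavy atoms from the SMILES: 13 C, 1 N.
Implicit hydrogens by atom environment:
  8 × C (aromatic): 1 H each → 8
  4 × C (aromatic): no H
  1 × C: 3 H
  1 × N: 2 H
  Total hydrogens = 13.
Molecular formula: C13H13N

C13H13N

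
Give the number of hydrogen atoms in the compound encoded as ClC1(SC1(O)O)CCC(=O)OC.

9

Hydrogens are implicit in SMILES; fill each atom to its normal valence:
  3 × C: no H
  2 × C: 2 H each → 4
  2 × O: 1 H each → 2
  2 × O: no H
  1 × C: 3 H
  1 × Cl: no H
  1 × S: no H
  Total hydrogens = 9.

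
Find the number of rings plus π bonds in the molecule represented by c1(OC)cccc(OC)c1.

4

Molecular formula from the SMILES: C8H10O2.
DoU = (2C + 2 + N − H − X)/2 = (2·8 + 2 + 0 − 10 − 0)/2 = 8/2 = 4.
(Structurally: 1 ring(s) + 3 π bond(s) = 4.)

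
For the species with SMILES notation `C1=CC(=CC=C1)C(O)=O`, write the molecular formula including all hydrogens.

C7H6O2

Heavy atoms from the SMILES: 7 C, 2 O.
Implicit hydrogens by atom environment:
  5 × C (aromatic): 1 H each → 5
  1 × C (aromatic): no H
  1 × C: no H
  1 × O: 1 H
  1 × O: no H
  Total hydrogens = 6.
Molecular formula: C7H6O2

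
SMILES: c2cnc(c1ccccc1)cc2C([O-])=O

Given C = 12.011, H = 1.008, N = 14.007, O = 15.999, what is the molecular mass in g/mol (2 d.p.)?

Molecular formula: C12H8NO2-.
M = 12×12.011 + 8×1.008 + 1×14.007 + 2×15.999 = 198.20 g/mol.

198.20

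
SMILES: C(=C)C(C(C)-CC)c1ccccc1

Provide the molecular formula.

Heavy atoms from the SMILES: 13 C.
Implicit hydrogens by atom environment:
  5 × C (aromatic): 1 H each → 5
  3 × C: 1 H each → 3
  2 × C: 3 H each → 6
  2 × C: 2 H each → 4
  1 × C (aromatic): no H
  Total hydrogens = 18.
Molecular formula: C13H18

C13H18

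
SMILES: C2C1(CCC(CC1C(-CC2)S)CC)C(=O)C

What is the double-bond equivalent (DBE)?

Molecular formula from the SMILES: C14H24OS.
DoU = (2C + 2 + N − H − X)/2 = (2·14 + 2 + 0 − 24 − 0)/2 = 6/2 = 3.
(Structurally: 2 ring(s) + 1 π bond(s) = 3.)

3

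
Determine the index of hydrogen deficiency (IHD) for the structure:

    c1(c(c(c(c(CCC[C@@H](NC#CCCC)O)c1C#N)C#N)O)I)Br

10

Molecular formula from the SMILES: C17H17BrIN3O2.
DoU = (2C + 2 + N − H − X)/2 = (2·17 + 2 + 3 − 17 − 2)/2 = 20/2 = 10.
(Structurally: 1 ring(s) + 9 π bond(s) = 10.)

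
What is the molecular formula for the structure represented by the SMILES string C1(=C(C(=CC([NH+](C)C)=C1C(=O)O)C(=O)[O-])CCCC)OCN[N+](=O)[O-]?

C15H21N3O7

Heavy atoms from the SMILES: 15 C, 3 N, 7 O.
Implicit hydrogens by atom environment:
  5 × C (aromatic): no H
  4 × C: 2 H each → 8
  4 × O: no H
  3 × C: 3 H each → 9
  2 × C: no H
  2 × O (charge -1): no H
  1 × C (aromatic): 1 H
  1 × N (charge +1): 1 H
  1 × N: 1 H
  1 × N (charge +1): no H
  1 × O: 1 H
  Total hydrogens = 21.
Molecular formula: C15H21N3O7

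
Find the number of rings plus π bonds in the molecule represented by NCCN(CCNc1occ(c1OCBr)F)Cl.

3

Molecular formula from the SMILES: C9H14BrClFN3O2.
DoU = (2C + 2 + N − H − X)/2 = (2·9 + 2 + 3 − 14 − 3)/2 = 6/2 = 3.
(Structurally: 1 ring(s) + 2 π bond(s) = 3.)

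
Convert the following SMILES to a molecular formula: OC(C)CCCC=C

Heavy atoms from the SMILES: 7 C, 1 O.
Implicit hydrogens by atom environment:
  4 × C: 2 H each → 8
  2 × C: 1 H each → 2
  1 × C: 3 H
  1 × O: 1 H
  Total hydrogens = 14.
Molecular formula: C7H14O

C7H14O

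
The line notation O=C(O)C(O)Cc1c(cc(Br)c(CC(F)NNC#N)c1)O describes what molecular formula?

C12H13BrFN3O4

Heavy atoms from the SMILES: 1 Br, 12 C, 1 F, 3 N, 4 O.
Implicit hydrogens by atom environment:
  4 × C (aromatic): no H
  3 × O: 1 H each → 3
  2 × C: 2 H each → 4
  2 × C (aromatic): 1 H each → 2
  2 × C: 1 H each → 2
  2 × C: no H
  2 × N: 1 H each → 2
  1 × Br: no H
  1 × F: no H
  1 × N: no H
  1 × O: no H
  Total hydrogens = 13.
Molecular formula: C12H13BrFN3O4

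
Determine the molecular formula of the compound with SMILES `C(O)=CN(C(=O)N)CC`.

C5H10N2O2

Heavy atoms from the SMILES: 5 C, 2 N, 2 O.
Implicit hydrogens by atom environment:
  2 × C: 1 H each → 2
  1 × C: 3 H
  1 × C: 2 H
  1 × C: no H
  1 × N: 2 H
  1 × N: no H
  1 × O: 1 H
  1 × O: no H
  Total hydrogens = 10.
Molecular formula: C5H10N2O2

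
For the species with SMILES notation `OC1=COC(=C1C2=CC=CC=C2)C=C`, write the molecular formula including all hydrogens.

C12H10O2

Heavy atoms from the SMILES: 12 C, 2 O.
Implicit hydrogens by atom environment:
  6 × C (aromatic): 1 H each → 6
  4 × C (aromatic): no H
  1 × C: 2 H
  1 × C: 1 H
  1 × O: 1 H
  1 × O (aromatic): no H
  Total hydrogens = 10.
Molecular formula: C12H10O2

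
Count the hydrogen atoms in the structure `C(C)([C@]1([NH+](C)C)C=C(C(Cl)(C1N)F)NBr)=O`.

Hydrogens are implicit in SMILES; fill each atom to its normal valence:
  4 × C: no H
  3 × C: 3 H each → 9
  2 × C: 1 H each → 2
  1 × Br: no H
  1 × Cl: no H
  1 × F: no H
  1 × N: 2 H
  1 × N: 1 H
  1 × N (charge +1): 1 H
  1 × O: no H
  Total hydrogens = 15.

15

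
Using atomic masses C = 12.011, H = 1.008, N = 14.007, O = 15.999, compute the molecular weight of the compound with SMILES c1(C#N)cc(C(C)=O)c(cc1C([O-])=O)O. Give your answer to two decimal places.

Molecular formula: C10H6NO4-.
M = 10×12.011 + 6×1.008 + 1×14.007 + 4×15.999 = 204.16 g/mol.

204.16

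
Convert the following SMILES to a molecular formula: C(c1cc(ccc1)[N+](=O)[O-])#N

Heavy atoms from the SMILES: 7 C, 2 N, 2 O.
Implicit hydrogens by atom environment:
  4 × C (aromatic): 1 H each → 4
  2 × C (aromatic): no H
  1 × C: no H
  1 × N (charge +1): no H
  1 × N: no H
  1 × O: no H
  1 × O (charge -1): no H
  Total hydrogens = 4.
Molecular formula: C7H4N2O2

C7H4N2O2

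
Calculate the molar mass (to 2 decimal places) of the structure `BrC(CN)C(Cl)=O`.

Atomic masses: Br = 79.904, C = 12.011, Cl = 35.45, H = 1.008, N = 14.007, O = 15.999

Molecular formula: C3H5BrClNO.
M = 1×79.904 + 3×12.011 + 1×35.45 + 5×1.008 + 1×14.007 + 1×15.999 = 186.43 g/mol.

186.43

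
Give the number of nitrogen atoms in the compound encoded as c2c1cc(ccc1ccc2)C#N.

1

The symbol for nitrogen appears 1 time in the SMILES.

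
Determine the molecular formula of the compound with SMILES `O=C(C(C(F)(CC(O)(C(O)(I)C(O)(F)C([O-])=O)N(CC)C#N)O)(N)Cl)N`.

C11H15ClF2IN4O7-

Heavy atoms from the SMILES: 11 C, 1 Cl, 2 F, 1 I, 4 N, 7 O.
Implicit hydrogens by atom environment:
  8 × C: no H
  4 × O: 1 H each → 4
  2 × C: 2 H each → 4
  2 × F: no H
  2 × N: 2 H each → 4
  2 × N: no H
  2 × O: no H
  1 × C: 3 H
  1 × Cl: no H
  1 × I: no H
  1 × O (charge -1): no H
  Total hydrogens = 15.
Net charge -1.
Molecular formula: C11H15ClF2IN4O7-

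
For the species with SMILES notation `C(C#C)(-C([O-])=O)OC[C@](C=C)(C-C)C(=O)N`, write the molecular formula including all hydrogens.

Heavy atoms from the SMILES: 11 C, 1 N, 4 O.
Implicit hydrogens by atom environment:
  4 × C: no H
  3 × C: 2 H each → 6
  3 × C: 1 H each → 3
  3 × O: no H
  1 × C: 3 H
  1 × N: 2 H
  1 × O (charge -1): no H
  Total hydrogens = 14.
Net charge -1.
Molecular formula: C11H14NO4-

C11H14NO4-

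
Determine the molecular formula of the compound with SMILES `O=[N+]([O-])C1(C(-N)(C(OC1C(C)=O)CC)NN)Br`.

Heavy atoms from the SMILES: 1 Br, 8 C, 4 N, 4 O.
Implicit hydrogens by atom environment:
  3 × C: no H
  3 × O: no H
  2 × C: 3 H each → 6
  2 × C: 1 H each → 2
  2 × N: 2 H each → 4
  1 × Br: no H
  1 × C: 2 H
  1 × N: 1 H
  1 × N (charge +1): no H
  1 × O (charge -1): no H
  Total hydrogens = 15.
Molecular formula: C8H15BrN4O4

C8H15BrN4O4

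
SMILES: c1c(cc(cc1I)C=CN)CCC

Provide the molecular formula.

C11H14IN

Heavy atoms from the SMILES: 11 C, 1 I, 1 N.
Implicit hydrogens by atom environment:
  3 × C (aromatic): 1 H each → 3
  3 × C (aromatic): no H
  2 × C: 2 H each → 4
  2 × C: 1 H each → 2
  1 × C: 3 H
  1 × I: no H
  1 × N: 2 H
  Total hydrogens = 14.
Molecular formula: C11H14IN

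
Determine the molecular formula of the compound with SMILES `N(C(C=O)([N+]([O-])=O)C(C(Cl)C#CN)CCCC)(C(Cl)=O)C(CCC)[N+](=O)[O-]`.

Heavy atoms from the SMILES: 15 C, 2 Cl, 4 N, 6 O.
Implicit hydrogens by atom environment:
  5 × C: 2 H each → 10
  4 × C: 1 H each → 4
  4 × C: no H
  4 × O: no H
  2 × C: 3 H each → 6
  2 × Cl: no H
  2 × N (charge +1): no H
  2 × O (charge -1): no H
  1 × N: 2 H
  1 × N: no H
  Total hydrogens = 22.
Molecular formula: C15H22Cl2N4O6

C15H22Cl2N4O6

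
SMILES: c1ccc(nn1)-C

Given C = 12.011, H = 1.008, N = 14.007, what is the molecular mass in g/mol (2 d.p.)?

94.12

Molecular formula: C5H6N2.
M = 5×12.011 + 6×1.008 + 2×14.007 = 94.12 g/mol.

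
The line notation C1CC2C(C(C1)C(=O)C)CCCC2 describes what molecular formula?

C12H20O

Heavy atoms from the SMILES: 12 C, 1 O.
Implicit hydrogens by atom environment:
  7 × C: 2 H each → 14
  3 × C: 1 H each → 3
  1 × C: 3 H
  1 × C: no H
  1 × O: no H
  Total hydrogens = 20.
Molecular formula: C12H20O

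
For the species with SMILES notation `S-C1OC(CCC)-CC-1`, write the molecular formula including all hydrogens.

Heavy atoms from the SMILES: 7 C, 1 O, 1 S.
Implicit hydrogens by atom environment:
  4 × C: 2 H each → 8
  2 × C: 1 H each → 2
  1 × C: 3 H
  1 × O: no H
  1 × S: 1 H
  Total hydrogens = 14.
Molecular formula: C7H14OS

C7H14OS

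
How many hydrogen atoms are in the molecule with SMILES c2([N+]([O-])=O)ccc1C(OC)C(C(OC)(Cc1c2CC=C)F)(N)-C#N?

Hydrogens are implicit in SMILES; fill each atom to its normal valence:
  4 × C (aromatic): no H
  3 × C: 2 H each → 6
  3 × C: no H
  3 × O: no H
  2 × C: 3 H each → 6
  2 × C (aromatic): 1 H each → 2
  2 × C: 1 H each → 2
  1 × F: no H
  1 × N: 2 H
  1 × N: no H
  1 × N (charge +1): no H
  1 × O (charge -1): no H
  Total hydrogens = 18.

18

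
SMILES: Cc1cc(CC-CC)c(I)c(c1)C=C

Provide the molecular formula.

C13H17I

Heavy atoms from the SMILES: 13 C, 1 I.
Implicit hydrogens by atom environment:
  4 × C: 2 H each → 8
  4 × C (aromatic): no H
  2 × C: 3 H each → 6
  2 × C (aromatic): 1 H each → 2
  1 × C: 1 H
  1 × I: no H
  Total hydrogens = 17.
Molecular formula: C13H17I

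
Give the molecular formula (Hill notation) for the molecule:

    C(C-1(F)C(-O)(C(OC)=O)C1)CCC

C9H15FO3

Heavy atoms from the SMILES: 9 C, 1 F, 3 O.
Implicit hydrogens by atom environment:
  4 × C: 2 H each → 8
  3 × C: no H
  2 × C: 3 H each → 6
  2 × O: no H
  1 × F: no H
  1 × O: 1 H
  Total hydrogens = 15.
Molecular formula: C9H15FO3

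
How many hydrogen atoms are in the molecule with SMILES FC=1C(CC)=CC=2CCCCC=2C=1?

15

Hydrogens are implicit in SMILES; fill each atom to its normal valence:
  5 × C: 2 H each → 10
  4 × C (aromatic): no H
  2 × C (aromatic): 1 H each → 2
  1 × C: 3 H
  1 × F: no H
  Total hydrogens = 15.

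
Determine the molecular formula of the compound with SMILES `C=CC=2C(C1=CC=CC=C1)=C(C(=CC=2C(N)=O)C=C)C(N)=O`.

Heavy atoms from the SMILES: 18 C, 2 N, 2 O.
Implicit hydrogens by atom environment:
  6 × C (aromatic): 1 H each → 6
  6 × C (aromatic): no H
  2 × C: 2 H each → 4
  2 × C: 1 H each → 2
  2 × C: no H
  2 × N: 2 H each → 4
  2 × O: no H
  Total hydrogens = 16.
Molecular formula: C18H16N2O2

C18H16N2O2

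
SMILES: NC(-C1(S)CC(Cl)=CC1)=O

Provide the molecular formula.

C6H8ClNOS

Heavy atoms from the SMILES: 6 C, 1 Cl, 1 N, 1 O, 1 S.
Implicit hydrogens by atom environment:
  3 × C: no H
  2 × C: 2 H each → 4
  1 × C: 1 H
  1 × Cl: no H
  1 × N: 2 H
  1 × O: no H
  1 × S: 1 H
  Total hydrogens = 8.
Molecular formula: C6H8ClNOS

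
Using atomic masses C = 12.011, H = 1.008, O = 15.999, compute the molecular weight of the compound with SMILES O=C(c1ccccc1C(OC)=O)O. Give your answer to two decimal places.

Molecular formula: C9H8O4.
M = 9×12.011 + 8×1.008 + 4×15.999 = 180.16 g/mol.

180.16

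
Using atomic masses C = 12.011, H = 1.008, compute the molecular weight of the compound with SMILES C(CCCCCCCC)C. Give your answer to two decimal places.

Molecular formula: C10H22.
M = 10×12.011 + 22×1.008 = 142.29 g/mol.

142.29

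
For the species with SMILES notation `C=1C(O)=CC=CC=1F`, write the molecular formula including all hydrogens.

Heavy atoms from the SMILES: 6 C, 1 F, 1 O.
Implicit hydrogens by atom environment:
  4 × C (aromatic): 1 H each → 4
  2 × C (aromatic): no H
  1 × F: no H
  1 × O: 1 H
  Total hydrogens = 5.
Molecular formula: C6H5FO

C6H5FO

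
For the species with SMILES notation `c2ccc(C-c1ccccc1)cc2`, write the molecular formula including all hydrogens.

Heavy atoms from the SMILES: 13 C.
Implicit hydrogens by atom environment:
  10 × C (aromatic): 1 H each → 10
  2 × C (aromatic): no H
  1 × C: 2 H
  Total hydrogens = 12.
Molecular formula: C13H12

C13H12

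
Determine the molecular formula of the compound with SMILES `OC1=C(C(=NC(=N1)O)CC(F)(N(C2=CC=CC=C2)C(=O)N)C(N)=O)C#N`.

C15H13FN6O4

Heavy atoms from the SMILES: 15 C, 1 F, 6 N, 4 O.
Implicit hydrogens by atom environment:
  5 × C (aromatic): 1 H each → 5
  5 × C (aromatic): no H
  4 × C: no H
  2 × N: 2 H each → 4
  2 × N (aromatic): no H
  2 × N: no H
  2 × O: 1 H each → 2
  2 × O: no H
  1 × C: 2 H
  1 × F: no H
  Total hydrogens = 13.
Molecular formula: C15H13FN6O4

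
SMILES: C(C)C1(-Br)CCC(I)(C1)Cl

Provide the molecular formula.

Heavy atoms from the SMILES: 1 Br, 7 C, 1 Cl, 1 I.
Implicit hydrogens by atom environment:
  4 × C: 2 H each → 8
  2 × C: no H
  1 × Br: no H
  1 × C: 3 H
  1 × Cl: no H
  1 × I: no H
  Total hydrogens = 11.
Molecular formula: C7H11BrClI

C7H11BrClI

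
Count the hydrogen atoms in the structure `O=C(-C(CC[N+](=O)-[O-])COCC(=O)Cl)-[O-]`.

9

Hydrogens are implicit in SMILES; fill each atom to its normal valence:
  4 × C: 2 H each → 8
  4 × O: no H
  2 × C: no H
  2 × O (charge -1): no H
  1 × C: 1 H
  1 × Cl: no H
  1 × N (charge +1): no H
  Total hydrogens = 9.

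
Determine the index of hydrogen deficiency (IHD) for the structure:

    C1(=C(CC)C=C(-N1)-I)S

3

Molecular formula from the SMILES: C6H8INS.
DoU = (2C + 2 + N − H − X)/2 = (2·6 + 2 + 1 − 8 − 1)/2 = 6/2 = 3.
(Structurally: 1 ring(s) + 2 π bond(s) = 3.)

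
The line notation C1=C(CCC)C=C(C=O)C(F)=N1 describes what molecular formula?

C9H10FNO

Heavy atoms from the SMILES: 9 C, 1 F, 1 N, 1 O.
Implicit hydrogens by atom environment:
  3 × C (aromatic): no H
  2 × C: 2 H each → 4
  2 × C (aromatic): 1 H each → 2
  1 × C: 3 H
  1 × C: 1 H
  1 × F: no H
  1 × N (aromatic): no H
  1 × O: no H
  Total hydrogens = 10.
Molecular formula: C9H10FNO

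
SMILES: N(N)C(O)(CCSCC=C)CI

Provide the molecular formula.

Heavy atoms from the SMILES: 7 C, 1 I, 2 N, 1 O, 1 S.
Implicit hydrogens by atom environment:
  5 × C: 2 H each → 10
  1 × C: 1 H
  1 × C: no H
  1 × I: no H
  1 × N: 2 H
  1 × N: 1 H
  1 × O: 1 H
  1 × S: no H
  Total hydrogens = 15.
Molecular formula: C7H15IN2OS

C7H15IN2OS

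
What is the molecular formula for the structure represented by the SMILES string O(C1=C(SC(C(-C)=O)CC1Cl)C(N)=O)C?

C9H12ClNO3S

Heavy atoms from the SMILES: 9 C, 1 Cl, 1 N, 3 O, 1 S.
Implicit hydrogens by atom environment:
  4 × C: no H
  3 × O: no H
  2 × C: 3 H each → 6
  2 × C: 1 H each → 2
  1 × C: 2 H
  1 × Cl: no H
  1 × N: 2 H
  1 × S: no H
  Total hydrogens = 12.
Molecular formula: C9H12ClNO3S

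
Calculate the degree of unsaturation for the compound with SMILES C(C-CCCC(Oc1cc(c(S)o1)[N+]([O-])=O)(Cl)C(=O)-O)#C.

Molecular formula from the SMILES: C12H12ClNO6S.
DoU = (2C + 2 + N − H − X)/2 = (2·12 + 2 + 1 − 12 − 1)/2 = 14/2 = 7.
(Structurally: 1 ring(s) + 6 π bond(s) = 7.)

7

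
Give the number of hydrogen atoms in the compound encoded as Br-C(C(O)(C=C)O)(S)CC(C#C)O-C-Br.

Hydrogens are implicit in SMILES; fill each atom to its normal valence:
  3 × C: 2 H each → 6
  3 × C: 1 H each → 3
  3 × C: no H
  2 × Br: no H
  2 × O: 1 H each → 2
  1 × O: no H
  1 × S: 1 H
  Total hydrogens = 12.

12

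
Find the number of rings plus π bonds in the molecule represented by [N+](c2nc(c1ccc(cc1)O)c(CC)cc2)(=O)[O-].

9

Molecular formula from the SMILES: C13H12N2O3.
DoU = (2C + 2 + N − H − X)/2 = (2·13 + 2 + 2 − 12 − 0)/2 = 18/2 = 9.
(Structurally: 2 ring(s) + 7 π bond(s) = 9.)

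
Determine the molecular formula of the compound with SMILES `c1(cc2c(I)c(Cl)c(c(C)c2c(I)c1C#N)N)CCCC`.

Heavy atoms from the SMILES: 16 C, 1 Cl, 2 I, 2 N.
Implicit hydrogens by atom environment:
  9 × C (aromatic): no H
  3 × C: 2 H each → 6
  2 × C: 3 H each → 6
  2 × I: no H
  1 × C (aromatic): 1 H
  1 × C: no H
  1 × Cl: no H
  1 × N: 2 H
  1 × N: no H
  Total hydrogens = 15.
Molecular formula: C16H15ClI2N2

C16H15ClI2N2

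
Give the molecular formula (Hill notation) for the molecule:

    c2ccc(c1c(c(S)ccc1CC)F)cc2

Heavy atoms from the SMILES: 14 C, 1 F, 1 S.
Implicit hydrogens by atom environment:
  7 × C (aromatic): 1 H each → 7
  5 × C (aromatic): no H
  1 × C: 3 H
  1 × C: 2 H
  1 × F: no H
  1 × S: 1 H
  Total hydrogens = 13.
Molecular formula: C14H13FS

C14H13FS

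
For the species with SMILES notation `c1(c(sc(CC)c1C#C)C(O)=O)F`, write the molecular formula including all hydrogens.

C9H7FO2S

Heavy atoms from the SMILES: 9 C, 1 F, 2 O, 1 S.
Implicit hydrogens by atom environment:
  4 × C (aromatic): no H
  2 × C: no H
  1 × C: 3 H
  1 × C: 2 H
  1 × C: 1 H
  1 × F: no H
  1 × O: 1 H
  1 × O: no H
  1 × S (aromatic): no H
  Total hydrogens = 7.
Molecular formula: C9H7FO2S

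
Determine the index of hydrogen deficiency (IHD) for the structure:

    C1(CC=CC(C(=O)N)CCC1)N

3

Molecular formula from the SMILES: C9H16N2O.
DoU = (2C + 2 + N − H − X)/2 = (2·9 + 2 + 2 − 16 − 0)/2 = 6/2 = 3.
(Structurally: 1 ring(s) + 2 π bond(s) = 3.)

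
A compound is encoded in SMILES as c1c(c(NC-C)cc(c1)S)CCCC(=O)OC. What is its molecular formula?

Heavy atoms from the SMILES: 13 C, 1 N, 2 O, 1 S.
Implicit hydrogens by atom environment:
  4 × C: 2 H each → 8
  3 × C (aromatic): 1 H each → 3
  3 × C (aromatic): no H
  2 × C: 3 H each → 6
  2 × O: no H
  1 × C: no H
  1 × N: 1 H
  1 × S: 1 H
  Total hydrogens = 19.
Molecular formula: C13H19NO2S

C13H19NO2S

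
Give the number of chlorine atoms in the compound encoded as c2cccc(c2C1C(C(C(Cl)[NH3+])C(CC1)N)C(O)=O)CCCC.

1

The symbol for chlorine appears 1 time in the SMILES.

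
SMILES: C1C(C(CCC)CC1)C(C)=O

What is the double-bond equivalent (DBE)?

Molecular formula from the SMILES: C10H18O.
DoU = (2C + 2 + N − H − X)/2 = (2·10 + 2 + 0 − 18 − 0)/2 = 4/2 = 2.
(Structurally: 1 ring(s) + 1 π bond(s) = 2.)

2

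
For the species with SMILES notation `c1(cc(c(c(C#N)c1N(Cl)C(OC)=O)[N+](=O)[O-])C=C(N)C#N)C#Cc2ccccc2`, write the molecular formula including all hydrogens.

C20H12ClN5O4

Heavy atoms from the SMILES: 20 C, 1 Cl, 5 N, 4 O.
Implicit hydrogens by atom environment:
  6 × C (aromatic): 1 H each → 6
  6 × C (aromatic): no H
  6 × C: no H
  3 × N: no H
  3 × O: no H
  1 × C: 3 H
  1 × C: 1 H
  1 × Cl: no H
  1 × N: 2 H
  1 × N (charge +1): no H
  1 × O (charge -1): no H
  Total hydrogens = 12.
Molecular formula: C20H12ClN5O4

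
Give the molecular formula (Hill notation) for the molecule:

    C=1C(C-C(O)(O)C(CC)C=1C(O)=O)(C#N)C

Heavy atoms from the SMILES: 11 C, 1 N, 4 O.
Implicit hydrogens by atom environment:
  5 × C: no H
  3 × O: 1 H each → 3
  2 × C: 3 H each → 6
  2 × C: 2 H each → 4
  2 × C: 1 H each → 2
  1 × N: no H
  1 × O: no H
  Total hydrogens = 15.
Molecular formula: C11H15NO4

C11H15NO4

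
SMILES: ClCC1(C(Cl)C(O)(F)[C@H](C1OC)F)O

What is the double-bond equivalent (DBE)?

1

Molecular formula from the SMILES: C7H10Cl2F2O3.
DoU = (2C + 2 + N − H − X)/2 = (2·7 + 2 + 0 − 10 − 4)/2 = 2/2 = 1.
(Structurally: 1 ring(s) + 0 π bond(s) = 1.)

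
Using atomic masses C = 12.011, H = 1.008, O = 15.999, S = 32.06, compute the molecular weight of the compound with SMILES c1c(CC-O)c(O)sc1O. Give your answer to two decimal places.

160.19

Molecular formula: C6H8O3S.
M = 6×12.011 + 8×1.008 + 3×15.999 + 1×32.06 = 160.19 g/mol.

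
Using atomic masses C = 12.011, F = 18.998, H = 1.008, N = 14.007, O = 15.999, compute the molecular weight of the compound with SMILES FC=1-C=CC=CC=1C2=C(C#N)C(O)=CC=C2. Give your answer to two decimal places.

Molecular formula: C13H8FNO.
M = 13×12.011 + 1×18.998 + 8×1.008 + 1×14.007 + 1×15.999 = 213.21 g/mol.

213.21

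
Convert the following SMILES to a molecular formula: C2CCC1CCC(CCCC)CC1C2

C14H26

Heavy atoms from the SMILES: 14 C.
Implicit hydrogens by atom environment:
  10 × C: 2 H each → 20
  3 × C: 1 H each → 3
  1 × C: 3 H
  Total hydrogens = 26.
Molecular formula: C14H26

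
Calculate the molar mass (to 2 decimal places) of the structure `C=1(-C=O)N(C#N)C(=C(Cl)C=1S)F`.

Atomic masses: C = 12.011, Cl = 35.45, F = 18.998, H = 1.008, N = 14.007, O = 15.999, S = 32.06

204.60

Molecular formula: C6H2ClFN2OS.
M = 6×12.011 + 1×35.45 + 1×18.998 + 2×1.008 + 2×14.007 + 1×15.999 + 1×32.06 = 204.60 g/mol.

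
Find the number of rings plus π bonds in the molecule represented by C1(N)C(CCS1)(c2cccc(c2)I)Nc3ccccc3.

Molecular formula from the SMILES: C16H17IN2S.
DoU = (2C + 2 + N − H − X)/2 = (2·16 + 2 + 2 − 17 − 1)/2 = 18/2 = 9.
(Structurally: 3 ring(s) + 6 π bond(s) = 9.)

9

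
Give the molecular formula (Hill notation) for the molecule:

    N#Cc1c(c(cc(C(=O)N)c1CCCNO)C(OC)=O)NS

Heavy atoms from the SMILES: 13 C, 4 N, 4 O, 1 S.
Implicit hydrogens by atom environment:
  5 × C (aromatic): no H
  3 × C: 2 H each → 6
  3 × C: no H
  3 × O: no H
  2 × N: 1 H each → 2
  1 × C: 3 H
  1 × C (aromatic): 1 H
  1 × N: 2 H
  1 × N: no H
  1 × O: 1 H
  1 × S: 1 H
  Total hydrogens = 16.
Molecular formula: C13H16N4O4S

C13H16N4O4S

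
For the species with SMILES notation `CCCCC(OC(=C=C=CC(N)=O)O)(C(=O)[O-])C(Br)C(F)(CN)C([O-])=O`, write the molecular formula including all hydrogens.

[C15H18BrFN2O7]2-

Heavy atoms from the SMILES: 1 Br, 15 C, 1 F, 2 N, 7 O.
Implicit hydrogens by atom environment:
  8 × C: no H
  4 × C: 2 H each → 8
  4 × O: no H
  2 × C: 1 H each → 2
  2 × N: 2 H each → 4
  2 × O (charge -1): no H
  1 × Br: no H
  1 × C: 3 H
  1 × F: no H
  1 × O: 1 H
  Total hydrogens = 18.
Net charge -2.
Molecular formula: [C15H18BrFN2O7]2-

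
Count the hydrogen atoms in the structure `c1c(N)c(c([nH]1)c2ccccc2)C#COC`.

Hydrogens are implicit in SMILES; fill each atom to its normal valence:
  6 × C (aromatic): 1 H each → 6
  4 × C (aromatic): no H
  2 × C: no H
  1 × C: 3 H
  1 × N: 2 H
  1 × N (aromatic): 1 H
  1 × O: no H
  Total hydrogens = 12.

12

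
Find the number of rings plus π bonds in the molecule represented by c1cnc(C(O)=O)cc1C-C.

Molecular formula from the SMILES: C8H9NO2.
DoU = (2C + 2 + N − H − X)/2 = (2·8 + 2 + 1 − 9 − 0)/2 = 10/2 = 5.
(Structurally: 1 ring(s) + 4 π bond(s) = 5.)

5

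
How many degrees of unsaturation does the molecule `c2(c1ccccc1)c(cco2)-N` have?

7

Molecular formula from the SMILES: C10H9NO.
DoU = (2C + 2 + N − H − X)/2 = (2·10 + 2 + 1 − 9 − 0)/2 = 14/2 = 7.
(Structurally: 2 ring(s) + 5 π bond(s) = 7.)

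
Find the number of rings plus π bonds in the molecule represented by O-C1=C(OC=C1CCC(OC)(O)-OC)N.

3

Molecular formula from the SMILES: C9H15NO5.
DoU = (2C + 2 + N − H − X)/2 = (2·9 + 2 + 1 − 15 − 0)/2 = 6/2 = 3.
(Structurally: 1 ring(s) + 2 π bond(s) = 3.)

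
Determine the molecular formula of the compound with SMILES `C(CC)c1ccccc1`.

Heavy atoms from the SMILES: 9 C.
Implicit hydrogens by atom environment:
  5 × C (aromatic): 1 H each → 5
  2 × C: 2 H each → 4
  1 × C: 3 H
  1 × C (aromatic): no H
  Total hydrogens = 12.
Molecular formula: C9H12

C9H12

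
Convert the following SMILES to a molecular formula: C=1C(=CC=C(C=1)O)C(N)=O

C7H7NO2

Heavy atoms from the SMILES: 7 C, 1 N, 2 O.
Implicit hydrogens by atom environment:
  4 × C (aromatic): 1 H each → 4
  2 × C (aromatic): no H
  1 × C: no H
  1 × N: 2 H
  1 × O: 1 H
  1 × O: no H
  Total hydrogens = 7.
Molecular formula: C7H7NO2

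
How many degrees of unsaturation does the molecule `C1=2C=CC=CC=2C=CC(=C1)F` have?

7

Molecular formula from the SMILES: C10H7F.
DoU = (2C + 2 + N − H − X)/2 = (2·10 + 2 + 0 − 7 − 1)/2 = 14/2 = 7.
(Structurally: 2 ring(s) + 5 π bond(s) = 7.)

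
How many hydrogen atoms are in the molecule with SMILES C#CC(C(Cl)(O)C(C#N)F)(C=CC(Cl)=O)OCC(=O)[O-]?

7

Hydrogens are implicit in SMILES; fill each atom to its normal valence:
  6 × C: no H
  4 × C: 1 H each → 4
  3 × O: no H
  2 × Cl: no H
  1 × C: 2 H
  1 × F: no H
  1 × N: no H
  1 × O: 1 H
  1 × O (charge -1): no H
  Total hydrogens = 7.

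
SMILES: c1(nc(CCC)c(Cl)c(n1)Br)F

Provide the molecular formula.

Heavy atoms from the SMILES: 1 Br, 7 C, 1 Cl, 1 F, 2 N.
Implicit hydrogens by atom environment:
  4 × C (aromatic): no H
  2 × C: 2 H each → 4
  2 × N (aromatic): no H
  1 × Br: no H
  1 × C: 3 H
  1 × Cl: no H
  1 × F: no H
  Total hydrogens = 7.
Molecular formula: C7H7BrClFN2

C7H7BrClFN2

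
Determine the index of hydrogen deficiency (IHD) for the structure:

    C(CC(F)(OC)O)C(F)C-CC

Molecular formula from the SMILES: C8H16F2O2.
DoU = (2C + 2 + N − H − X)/2 = (2·8 + 2 + 0 − 16 − 2)/2 = 0/2 = 0.
(Structurally: 0 ring(s) + 0 π bond(s) = 0.)

0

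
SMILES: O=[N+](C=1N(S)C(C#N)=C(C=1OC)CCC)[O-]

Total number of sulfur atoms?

The symbol for sulfur appears 1 time in the SMILES.

1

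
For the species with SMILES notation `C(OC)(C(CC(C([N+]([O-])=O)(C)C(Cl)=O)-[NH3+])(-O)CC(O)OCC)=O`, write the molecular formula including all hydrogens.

Heavy atoms from the SMILES: 12 C, 1 Cl, 2 N, 8 O.
Implicit hydrogens by atom environment:
  5 × O: no H
  4 × C: no H
  3 × C: 3 H each → 9
  3 × C: 2 H each → 6
  2 × C: 1 H each → 2
  2 × O: 1 H each → 2
  1 × Cl: no H
  1 × N (charge +1): 3 H
  1 × N (charge +1): no H
  1 × O (charge -1): no H
  Total hydrogens = 22.
Net charge +1.
Molecular formula: C12H22ClN2O8+

C12H22ClN2O8+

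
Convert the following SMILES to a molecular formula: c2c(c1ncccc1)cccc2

Heavy atoms from the SMILES: 11 C, 1 N.
Implicit hydrogens by atom environment:
  9 × C (aromatic): 1 H each → 9
  2 × C (aromatic): no H
  1 × N (aromatic): no H
  Total hydrogens = 9.
Molecular formula: C11H9N

C11H9N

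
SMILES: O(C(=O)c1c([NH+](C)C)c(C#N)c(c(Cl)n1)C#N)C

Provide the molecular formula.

C11H10ClN4O2+

Heavy atoms from the SMILES: 11 C, 1 Cl, 4 N, 2 O.
Implicit hydrogens by atom environment:
  5 × C (aromatic): no H
  3 × C: 3 H each → 9
  3 × C: no H
  2 × N: no H
  2 × O: no H
  1 × Cl: no H
  1 × N (charge +1): 1 H
  1 × N (aromatic): no H
  Total hydrogens = 10.
Net charge +1.
Molecular formula: C11H10ClN4O2+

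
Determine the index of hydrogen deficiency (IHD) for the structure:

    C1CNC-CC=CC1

2

Molecular formula from the SMILES: C7H13N.
DoU = (2C + 2 + N − H − X)/2 = (2·7 + 2 + 1 − 13 − 0)/2 = 4/2 = 2.
(Structurally: 1 ring(s) + 1 π bond(s) = 2.)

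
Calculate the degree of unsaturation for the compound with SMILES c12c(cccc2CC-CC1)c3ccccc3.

9

Molecular formula from the SMILES: C16H16.
DoU = (2C + 2 + N − H − X)/2 = (2·16 + 2 + 0 − 16 − 0)/2 = 18/2 = 9.
(Structurally: 3 ring(s) + 6 π bond(s) = 9.)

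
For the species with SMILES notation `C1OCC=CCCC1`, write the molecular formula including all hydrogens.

Heavy atoms from the SMILES: 7 C, 1 O.
Implicit hydrogens by atom environment:
  5 × C: 2 H each → 10
  2 × C: 1 H each → 2
  1 × O: no H
  Total hydrogens = 12.
Molecular formula: C7H12O

C7H12O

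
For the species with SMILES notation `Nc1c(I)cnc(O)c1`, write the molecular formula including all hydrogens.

Heavy atoms from the SMILES: 5 C, 1 I, 2 N, 1 O.
Implicit hydrogens by atom environment:
  3 × C (aromatic): no H
  2 × C (aromatic): 1 H each → 2
  1 × I: no H
  1 × N: 2 H
  1 × N (aromatic): no H
  1 × O: 1 H
  Total hydrogens = 5.
Molecular formula: C5H5IN2O

C5H5IN2O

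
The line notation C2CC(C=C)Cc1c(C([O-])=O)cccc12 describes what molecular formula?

C13H13O2-

Heavy atoms from the SMILES: 13 C, 2 O.
Implicit hydrogens by atom environment:
  4 × C: 2 H each → 8
  3 × C (aromatic): 1 H each → 3
  3 × C (aromatic): no H
  2 × C: 1 H each → 2
  1 × C: no H
  1 × O: no H
  1 × O (charge -1): no H
  Total hydrogens = 13.
Net charge -1.
Molecular formula: C13H13O2-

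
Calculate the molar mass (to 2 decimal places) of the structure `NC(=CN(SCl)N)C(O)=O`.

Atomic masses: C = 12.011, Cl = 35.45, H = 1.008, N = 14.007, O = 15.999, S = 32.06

Molecular formula: C3H6ClN3O2S.
M = 3×12.011 + 1×35.45 + 6×1.008 + 3×14.007 + 2×15.999 + 1×32.06 = 183.61 g/mol.

183.61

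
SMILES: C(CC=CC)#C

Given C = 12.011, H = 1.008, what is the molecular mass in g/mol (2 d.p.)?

80.13

Molecular formula: C6H8.
M = 6×12.011 + 8×1.008 = 80.13 g/mol.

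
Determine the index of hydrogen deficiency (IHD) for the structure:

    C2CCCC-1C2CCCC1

2

Molecular formula from the SMILES: C10H18.
DoU = (2C + 2 + N − H − X)/2 = (2·10 + 2 + 0 − 18 − 0)/2 = 4/2 = 2.
(Structurally: 2 ring(s) + 0 π bond(s) = 2.)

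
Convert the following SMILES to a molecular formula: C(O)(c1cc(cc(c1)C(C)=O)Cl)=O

Heavy atoms from the SMILES: 9 C, 1 Cl, 3 O.
Implicit hydrogens by atom environment:
  3 × C (aromatic): 1 H each → 3
  3 × C (aromatic): no H
  2 × C: no H
  2 × O: no H
  1 × C: 3 H
  1 × Cl: no H
  1 × O: 1 H
  Total hydrogens = 7.
Molecular formula: C9H7ClO3

C9H7ClO3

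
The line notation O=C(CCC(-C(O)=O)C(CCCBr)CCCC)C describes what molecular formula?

Heavy atoms from the SMILES: 1 Br, 14 C, 3 O.
Implicit hydrogens by atom environment:
  8 × C: 2 H each → 16
  2 × C: 3 H each → 6
  2 × C: 1 H each → 2
  2 × C: no H
  2 × O: no H
  1 × Br: no H
  1 × O: 1 H
  Total hydrogens = 25.
Molecular formula: C14H25BrO3

C14H25BrO3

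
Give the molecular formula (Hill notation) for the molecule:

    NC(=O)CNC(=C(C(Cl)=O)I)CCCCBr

Heavy atoms from the SMILES: 1 Br, 9 C, 1 Cl, 1 I, 2 N, 2 O.
Implicit hydrogens by atom environment:
  5 × C: 2 H each → 10
  4 × C: no H
  2 × O: no H
  1 × Br: no H
  1 × Cl: no H
  1 × I: no H
  1 × N: 2 H
  1 × N: 1 H
  Total hydrogens = 13.
Molecular formula: C9H13BrClIN2O2

C9H13BrClIN2O2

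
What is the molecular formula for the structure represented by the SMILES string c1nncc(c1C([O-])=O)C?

Heavy atoms from the SMILES: 6 C, 2 N, 2 O.
Implicit hydrogens by atom environment:
  2 × C (aromatic): 1 H each → 2
  2 × C (aromatic): no H
  2 × N (aromatic): no H
  1 × C: 3 H
  1 × C: no H
  1 × O: no H
  1 × O (charge -1): no H
  Total hydrogens = 5.
Net charge -1.
Molecular formula: C6H5N2O2-

C6H5N2O2-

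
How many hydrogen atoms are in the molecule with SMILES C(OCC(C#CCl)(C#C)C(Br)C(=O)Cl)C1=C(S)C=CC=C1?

Hydrogens are implicit in SMILES; fill each atom to its normal valence:
  5 × C: no H
  4 × C (aromatic): 1 H each → 4
  2 × C: 2 H each → 4
  2 × C: 1 H each → 2
  2 × C (aromatic): no H
  2 × Cl: no H
  2 × O: no H
  1 × Br: no H
  1 × S: 1 H
  Total hydrogens = 11.

11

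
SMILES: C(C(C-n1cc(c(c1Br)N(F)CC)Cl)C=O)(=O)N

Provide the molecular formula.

Heavy atoms from the SMILES: 1 Br, 10 C, 1 Cl, 1 F, 3 N, 2 O.
Implicit hydrogens by atom environment:
  3 × C (aromatic): no H
  2 × C: 2 H each → 4
  2 × C: 1 H each → 2
  2 × O: no H
  1 × Br: no H
  1 × C: 3 H
  1 × C (aromatic): 1 H
  1 × C: no H
  1 × Cl: no H
  1 × F: no H
  1 × N: 2 H
  1 × N (aromatic): no H
  1 × N: no H
  Total hydrogens = 12.
Molecular formula: C10H12BrClFN3O2

C10H12BrClFN3O2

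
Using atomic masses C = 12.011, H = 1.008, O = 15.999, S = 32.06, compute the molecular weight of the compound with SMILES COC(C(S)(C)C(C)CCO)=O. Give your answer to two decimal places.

192.27

Molecular formula: C8H16O3S.
M = 8×12.011 + 16×1.008 + 3×15.999 + 1×32.06 = 192.27 g/mol.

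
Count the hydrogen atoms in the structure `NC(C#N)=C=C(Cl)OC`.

Hydrogens are implicit in SMILES; fill each atom to its normal valence:
  4 × C: no H
  1 × C: 3 H
  1 × Cl: no H
  1 × N: 2 H
  1 × N: no H
  1 × O: no H
  Total hydrogens = 5.

5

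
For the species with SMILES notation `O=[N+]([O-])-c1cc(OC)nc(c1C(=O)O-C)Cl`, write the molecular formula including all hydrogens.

Heavy atoms from the SMILES: 8 C, 1 Cl, 2 N, 5 O.
Implicit hydrogens by atom environment:
  4 × C (aromatic): no H
  4 × O: no H
  2 × C: 3 H each → 6
  1 × C (aromatic): 1 H
  1 × C: no H
  1 × Cl: no H
  1 × N (aromatic): no H
  1 × N (charge +1): no H
  1 × O (charge -1): no H
  Total hydrogens = 7.
Molecular formula: C8H7ClN2O5

C8H7ClN2O5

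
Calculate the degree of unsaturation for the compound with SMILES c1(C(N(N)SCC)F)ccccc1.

Molecular formula from the SMILES: C9H13FN2S.
DoU = (2C + 2 + N − H − X)/2 = (2·9 + 2 + 2 − 13 − 1)/2 = 8/2 = 4.
(Structurally: 1 ring(s) + 3 π bond(s) = 4.)

4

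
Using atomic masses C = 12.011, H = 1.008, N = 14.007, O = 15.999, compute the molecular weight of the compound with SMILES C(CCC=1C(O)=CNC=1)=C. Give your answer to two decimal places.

137.18

Molecular formula: C8H11NO.
M = 8×12.011 + 11×1.008 + 1×14.007 + 1×15.999 = 137.18 g/mol.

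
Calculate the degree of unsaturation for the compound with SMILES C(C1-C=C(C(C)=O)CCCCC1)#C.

5

Molecular formula from the SMILES: C12H16O.
DoU = (2C + 2 + N − H − X)/2 = (2·12 + 2 + 0 − 16 − 0)/2 = 10/2 = 5.
(Structurally: 1 ring(s) + 4 π bond(s) = 5.)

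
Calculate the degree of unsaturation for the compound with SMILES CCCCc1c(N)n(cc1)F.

Molecular formula from the SMILES: C8H13FN2.
DoU = (2C + 2 + N − H − X)/2 = (2·8 + 2 + 2 − 13 − 1)/2 = 6/2 = 3.
(Structurally: 1 ring(s) + 2 π bond(s) = 3.)

3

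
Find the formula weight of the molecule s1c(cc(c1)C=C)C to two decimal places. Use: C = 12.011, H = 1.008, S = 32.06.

124.20

Molecular formula: C7H8S.
M = 7×12.011 + 8×1.008 + 1×32.06 = 124.20 g/mol.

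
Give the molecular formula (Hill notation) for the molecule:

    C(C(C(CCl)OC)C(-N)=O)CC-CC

Heavy atoms from the SMILES: 10 C, 1 Cl, 1 N, 2 O.
Implicit hydrogens by atom environment:
  5 × C: 2 H each → 10
  2 × C: 3 H each → 6
  2 × C: 1 H each → 2
  2 × O: no H
  1 × C: no H
  1 × Cl: no H
  1 × N: 2 H
  Total hydrogens = 20.
Molecular formula: C10H20ClNO2

C10H20ClNO2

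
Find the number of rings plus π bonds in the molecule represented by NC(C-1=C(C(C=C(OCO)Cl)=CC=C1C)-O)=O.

6

Molecular formula from the SMILES: C11H12ClNO4.
DoU = (2C + 2 + N − H − X)/2 = (2·11 + 2 + 1 − 12 − 1)/2 = 12/2 = 6.
(Structurally: 1 ring(s) + 5 π bond(s) = 6.)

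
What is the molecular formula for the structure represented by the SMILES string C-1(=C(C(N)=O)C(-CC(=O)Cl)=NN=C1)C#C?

C9H6ClN3O2

Heavy atoms from the SMILES: 9 C, 1 Cl, 3 N, 2 O.
Implicit hydrogens by atom environment:
  3 × C (aromatic): no H
  3 × C: no H
  2 × N (aromatic): no H
  2 × O: no H
  1 × C: 2 H
  1 × C (aromatic): 1 H
  1 × C: 1 H
  1 × Cl: no H
  1 × N: 2 H
  Total hydrogens = 6.
Molecular formula: C9H6ClN3O2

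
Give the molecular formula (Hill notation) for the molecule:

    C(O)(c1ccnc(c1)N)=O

C6H6N2O2

Heavy atoms from the SMILES: 6 C, 2 N, 2 O.
Implicit hydrogens by atom environment:
  3 × C (aromatic): 1 H each → 3
  2 × C (aromatic): no H
  1 × C: no H
  1 × N: 2 H
  1 × N (aromatic): no H
  1 × O: 1 H
  1 × O: no H
  Total hydrogens = 6.
Molecular formula: C6H6N2O2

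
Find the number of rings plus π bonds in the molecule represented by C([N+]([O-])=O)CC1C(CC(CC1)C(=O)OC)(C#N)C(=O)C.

Molecular formula from the SMILES: C13H18N2O5.
DoU = (2C + 2 + N − H − X)/2 = (2·13 + 2 + 2 − 18 − 0)/2 = 12/2 = 6.
(Structurally: 1 ring(s) + 5 π bond(s) = 6.)

6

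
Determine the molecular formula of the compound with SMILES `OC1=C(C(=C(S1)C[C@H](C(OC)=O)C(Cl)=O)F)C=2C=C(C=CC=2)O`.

C15H12ClFO5S

Heavy atoms from the SMILES: 15 C, 1 Cl, 1 F, 5 O, 1 S.
Implicit hydrogens by atom environment:
  6 × C (aromatic): no H
  4 × C (aromatic): 1 H each → 4
  3 × O: no H
  2 × C: no H
  2 × O: 1 H each → 2
  1 × C: 3 H
  1 × C: 2 H
  1 × C: 1 H
  1 × Cl: no H
  1 × F: no H
  1 × S (aromatic): no H
  Total hydrogens = 12.
Molecular formula: C15H12ClFO5S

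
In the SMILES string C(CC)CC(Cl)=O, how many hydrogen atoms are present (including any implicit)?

Hydrogens are implicit in SMILES; fill each atom to its normal valence:
  3 × C: 2 H each → 6
  1 × C: 3 H
  1 × C: no H
  1 × Cl: no H
  1 × O: no H
  Total hydrogens = 9.

9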